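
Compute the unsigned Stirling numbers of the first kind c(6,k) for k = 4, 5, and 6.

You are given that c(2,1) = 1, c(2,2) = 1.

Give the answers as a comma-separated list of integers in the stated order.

85, 15, 1

i=3: T(3,1)=0+2·1=2 | T(3,2)=1+2·1=3 | T(3,3)=1+2·0=1
i=4: T(4,2)=2+3·3=11 | T(4,3)=3+3·1=6 | T(4,4)=1+3·0=1
i=5: T(5,3)=11+4·6=35 | T(5,4)=6+4·1=10 | T(5,5)=1+4·0=1
i=6: T(6,4)=35+5·10=85 | T(6,5)=10+5·1=15 | T(6,6)=1+5·0=1
Read c(6,4) = 85, c(6,5) = 15, c(6,6) = 1.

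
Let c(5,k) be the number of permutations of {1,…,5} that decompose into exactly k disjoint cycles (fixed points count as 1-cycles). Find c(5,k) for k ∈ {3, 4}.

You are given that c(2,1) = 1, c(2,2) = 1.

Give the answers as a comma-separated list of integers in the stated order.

35, 10

@3  (3,1):1·2+0→2, (3,2):1·2+1→3, (3,3):0·2+1→1
@4  (4,2):3·3+2→11, (4,3):1·3+3→6, (4,4):0·3+1→1
@5  (5,3):6·4+11→35, (5,4):1·4+6→10
Read c(5,3) = 35, c(5,4) = 10.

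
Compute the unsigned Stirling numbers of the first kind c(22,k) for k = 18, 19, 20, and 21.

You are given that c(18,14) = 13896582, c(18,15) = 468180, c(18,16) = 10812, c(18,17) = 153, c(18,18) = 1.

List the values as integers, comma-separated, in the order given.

r19: T_19,15=18×468180+13896582=22323822; T_19,16=18×10812+468180=662796; T_19,17=18×153+10812=13566; T_19,18=18×1+153=171; T_19,19=18×0+1=1
r20: T_20,16=19×662796+22323822=34916946; T_20,17=19×13566+662796=920550; T_20,18=19×171+13566=16815; T_20,19=19×1+171=190; T_20,20=19×0+1=1
r21: T_21,17=20×920550+34916946=53327946; T_21,18=20×16815+920550=1256850; T_21,19=20×190+16815=20615; T_21,20=20×1+190=210; T_21,21=20×0+1=1
r22: T_22,18=21×1256850+53327946=79721796; T_22,19=21×20615+1256850=1689765; T_22,20=21×210+20615=25025; T_22,21=21×1+210=231
Read c(22,18) = 79721796, c(22,19) = 1689765, c(22,20) = 25025, c(22,21) = 231.

79721796, 1689765, 25025, 231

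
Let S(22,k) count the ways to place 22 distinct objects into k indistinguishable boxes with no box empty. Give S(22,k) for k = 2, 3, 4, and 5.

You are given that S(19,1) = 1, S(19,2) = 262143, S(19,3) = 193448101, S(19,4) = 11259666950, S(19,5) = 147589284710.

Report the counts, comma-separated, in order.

2097151, 5228079450, 727778623825, 19137821912055

row 20: T[20][1]=1·1+0=1  T[20][2]=2·262143+1=524287  T[20][3]=3·193448101+262143=580606446  T[20][4]=4·11259666950+193448101=45232115901  T[20][5]=5·147589284710+11259666950=749206090500
row 21: T[21][1]=1·1+0=1  T[21][2]=2·524287+1=1048575  T[21][3]=3·580606446+524287=1742343625  T[21][4]=4·45232115901+580606446=181509070050  T[21][5]=5·749206090500+45232115901=3791262568401
row 22: T[22][2]=2·1048575+1=2097151  T[22][3]=3·1742343625+1048575=5228079450  T[22][4]=4·181509070050+1742343625=727778623825  T[22][5]=5·3791262568401+181509070050=19137821912055
Read S(22,2) = 2097151, S(22,3) = 5228079450, S(22,4) = 727778623825, S(22,5) = 19137821912055.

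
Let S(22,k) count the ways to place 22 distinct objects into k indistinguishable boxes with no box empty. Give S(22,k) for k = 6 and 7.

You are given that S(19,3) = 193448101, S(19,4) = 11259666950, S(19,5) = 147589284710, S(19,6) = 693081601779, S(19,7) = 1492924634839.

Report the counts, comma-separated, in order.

[20] T[20,4]:4*11259666950+193448101=45232115901 · T[20,5]:5*147589284710+11259666950=749206090500 · T[20,6]:6*693081601779+147589284710=4306078895384 · T[20,7]:7*1492924634839+693081601779=11143554045652
[21] T[21,5]:5*749206090500+45232115901=3791262568401 · T[21,6]:6*4306078895384+749206090500=26585679462804 · T[21,7]:7*11143554045652+4306078895384=82310957214948
[22] T[22,6]:6*26585679462804+3791262568401=163305339345225 · T[22,7]:7*82310957214948+26585679462804=602762379967440
Read S(22,6) = 163305339345225, S(22,7) = 602762379967440.

163305339345225, 602762379967440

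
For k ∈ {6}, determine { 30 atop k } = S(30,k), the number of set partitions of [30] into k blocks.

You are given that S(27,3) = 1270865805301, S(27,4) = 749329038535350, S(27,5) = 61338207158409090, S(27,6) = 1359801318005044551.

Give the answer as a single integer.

i=28: T(28,4)=1270865805301+4·749329038535350=2998587019946701 | T(28,5)=749329038535350+5·61338207158409090=307440364830580800 | T(28,6)=61338207158409090+6·1359801318005044551=8220146115188676396
i=29: T(29,5)=2998587019946701+5·307440364830580800=1540200411172850701 | T(29,6)=307440364830580800+6·8220146115188676396=49628317055962639176
i=30: T(30,6)=1540200411172850701+6·49628317055962639176=299310102746948685757
Read S(30,6) = 299310102746948685757.

299310102746948685757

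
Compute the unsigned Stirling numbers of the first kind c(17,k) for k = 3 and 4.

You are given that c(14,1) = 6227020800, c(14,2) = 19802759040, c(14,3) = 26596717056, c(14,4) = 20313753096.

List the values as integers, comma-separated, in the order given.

102992244837120, 87077748875904

[15] T[15,1]:14*6227020800+0=87178291200 · T[15,2]:14*19802759040+6227020800=283465647360 · T[15,3]:14*26596717056+19802759040=392156797824 · T[15,4]:14*20313753096+26596717056=310989260400
[16] T[16,2]:15*283465647360+87178291200=4339163001600 · T[16,3]:15*392156797824+283465647360=6165817614720 · T[16,4]:15*310989260400+392156797824=5056995703824
[17] T[17,3]:16*6165817614720+4339163001600=102992244837120 · T[17,4]:16*5056995703824+6165817614720=87077748875904
Read c(17,3) = 102992244837120, c(17,4) = 87077748875904.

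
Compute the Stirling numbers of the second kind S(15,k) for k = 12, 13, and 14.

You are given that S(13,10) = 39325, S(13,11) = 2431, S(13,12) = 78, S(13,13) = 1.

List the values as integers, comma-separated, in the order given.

r14: T_14,11=11×2431+39325=66066; T_14,12=12×78+2431=3367; T_14,13=13×1+78=91; T_14,14=14×0+1=1
r15: T_15,12=12×3367+66066=106470; T_15,13=13×91+3367=4550; T_15,14=14×1+91=105
Read S(15,12) = 106470, S(15,13) = 4550, S(15,14) = 105.

106470, 4550, 105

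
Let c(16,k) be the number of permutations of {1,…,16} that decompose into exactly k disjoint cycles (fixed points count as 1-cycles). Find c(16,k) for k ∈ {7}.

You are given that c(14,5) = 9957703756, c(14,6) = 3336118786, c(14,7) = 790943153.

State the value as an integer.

row 15: T[15][6]=14·3336118786+9957703756=56663366760  T[15][7]=14·790943153+3336118786=14409322928
row 16: T[16][7]=15·14409322928+56663366760=272803210680
Read c(16,7) = 272803210680.

272803210680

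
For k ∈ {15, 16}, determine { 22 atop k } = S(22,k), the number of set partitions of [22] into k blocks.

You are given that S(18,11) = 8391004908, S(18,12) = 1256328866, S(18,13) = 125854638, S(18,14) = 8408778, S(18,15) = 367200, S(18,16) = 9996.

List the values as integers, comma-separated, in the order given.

@19  (19,12):1256328866·12+8391004908→23466951300, (19,13):125854638·13+1256328866→2892439160, (19,14):8408778·14+125854638→243577530, (19,15):367200·15+8408778→13916778, (19,16):9996·16+367200→527136
@20  (20,13):2892439160·13+23466951300→61068660380, (20,14):243577530·14+2892439160→6302524580, (20,15):13916778·15+243577530→452329200, (20,16):527136·16+13916778→22350954
@21  (21,14):6302524580·14+61068660380→149304004500, (21,15):452329200·15+6302524580→13087462580, (21,16):22350954·16+452329200→809944464
@22  (22,15):13087462580·15+149304004500→345615943200, (22,16):809944464·16+13087462580→26046574004
Read S(22,15) = 345615943200, S(22,16) = 26046574004.

345615943200, 26046574004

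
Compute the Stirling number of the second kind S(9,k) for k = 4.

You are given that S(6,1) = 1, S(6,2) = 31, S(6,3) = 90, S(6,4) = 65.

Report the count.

7770

row 7: T[7][2]=2·31+1=63  T[7][3]=3·90+31=301  T[7][4]=4·65+90=350
row 8: T[8][3]=3·301+63=966  T[8][4]=4·350+301=1701
row 9: T[9][4]=4·1701+966=7770
Read S(9,4) = 7770.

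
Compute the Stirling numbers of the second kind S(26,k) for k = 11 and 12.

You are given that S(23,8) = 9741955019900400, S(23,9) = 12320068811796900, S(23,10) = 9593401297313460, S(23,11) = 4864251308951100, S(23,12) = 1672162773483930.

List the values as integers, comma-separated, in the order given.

10029078340998476760, 5149507353856958820

r24: T_24,9=9×12320068811796900+9741955019900400=120622574326072500; T_24,10=10×9593401297313460+12320068811796900=108254081784931500; T_24,11=11×4864251308951100+9593401297313460=63100165695775560; T_24,12=12×1672162773483930+4864251308951100=24930204590758260
r25: T_25,10=10×108254081784931500+120622574326072500=1203163392175387500; T_25,11=11×63100165695775560+108254081784931500=802355904438462660; T_25,12=12×24930204590758260+63100165695775560=362262620784874680
r26: T_26,11=11×802355904438462660+1203163392175387500=10029078340998476760; T_26,12=12×362262620784874680+802355904438462660=5149507353856958820
Read S(26,11) = 10029078340998476760, S(26,12) = 5149507353856958820.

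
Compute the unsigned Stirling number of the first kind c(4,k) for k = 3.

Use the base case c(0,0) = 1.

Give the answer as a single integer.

[1] T[1,1]:0*0+1=1
[2] T[2,1]:1*1+0=1 · T[2,2]:1*0+1=1
[3] T[3,2]:2*1+1=3 · T[3,3]:2*0+1=1
[4] T[4,3]:3*1+3=6
Read c(4,3) = 6.

6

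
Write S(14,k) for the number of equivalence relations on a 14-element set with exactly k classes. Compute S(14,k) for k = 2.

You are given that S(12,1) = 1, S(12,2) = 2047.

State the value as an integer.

row 13: T[13][1]=1·1+0=1  T[13][2]=2·2047+1=4095
row 14: T[14][2]=2·4095+1=8191
Read S(14,2) = 8191.

8191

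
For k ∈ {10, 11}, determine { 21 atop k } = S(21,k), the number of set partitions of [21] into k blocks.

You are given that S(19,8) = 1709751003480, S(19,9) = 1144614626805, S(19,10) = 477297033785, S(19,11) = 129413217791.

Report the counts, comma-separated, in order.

@20  (20,9):1144614626805·9+1709751003480→12011282644725, (20,10):477297033785·10+1144614626805→5917584964655, (20,11):129413217791·11+477297033785→1900842429486
@21  (21,10):5917584964655·10+12011282644725→71187132291275, (21,11):1900842429486·11+5917584964655→26826851689001
Read S(21,10) = 71187132291275, S(21,11) = 26826851689001.

71187132291275, 26826851689001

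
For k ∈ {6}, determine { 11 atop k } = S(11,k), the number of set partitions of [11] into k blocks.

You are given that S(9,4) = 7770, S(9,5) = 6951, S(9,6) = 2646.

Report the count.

@10  (10,5):6951·5+7770→42525, (10,6):2646·6+6951→22827
@11  (11,6):22827·6+42525→179487
Read S(11,6) = 179487.

179487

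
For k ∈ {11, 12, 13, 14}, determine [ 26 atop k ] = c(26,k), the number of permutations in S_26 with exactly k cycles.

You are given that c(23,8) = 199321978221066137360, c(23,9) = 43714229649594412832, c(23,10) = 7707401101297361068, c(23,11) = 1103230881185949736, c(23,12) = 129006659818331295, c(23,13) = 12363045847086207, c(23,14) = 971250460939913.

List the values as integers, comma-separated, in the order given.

31882014375298512782500, 4284218746244111474800, 480544558742733545125, 45145946926994481865

[24] T[24,9]:23*43714229649594412832+199321978221066137360=1204749260161737632496 · T[24,10]:23*7707401101297361068+43714229649594412832=220984454979433717396 · T[24,11]:23*1103230881185949736+7707401101297361068=33081711368574204996 · T[24,12]:23*129006659818331295+1103230881185949736=4070384057007569521 · T[24,13]:23*12363045847086207+129006659818331295=413356714301314056 · T[24,14]:23*971250460939913+12363045847086207=34701806448704206
[25] T[25,10]:24*220984454979433717396+1204749260161737632496=6508376179668146850000 · T[25,11]:24*33081711368574204996+220984454979433717396=1014945527825214637300 · T[25,12]:24*4070384057007569521+33081711368574204996=130770928736755873500 · T[25,13]:24*413356714301314056+4070384057007569521=13990945200239106865 · T[25,14]:24*34701806448704206+413356714301314056=1246200069070215000
[26] T[26,11]:25*1014945527825214637300+6508376179668146850000=31882014375298512782500 · T[26,12]:25*130770928736755873500+1014945527825214637300=4284218746244111474800 · T[26,13]:25*13990945200239106865+130770928736755873500=480544558742733545125 · T[26,14]:25*1246200069070215000+13990945200239106865=45145946926994481865
Read c(26,11) = 31882014375298512782500, c(26,12) = 4284218746244111474800, c(26,13) = 480544558742733545125, c(26,14) = 45145946926994481865.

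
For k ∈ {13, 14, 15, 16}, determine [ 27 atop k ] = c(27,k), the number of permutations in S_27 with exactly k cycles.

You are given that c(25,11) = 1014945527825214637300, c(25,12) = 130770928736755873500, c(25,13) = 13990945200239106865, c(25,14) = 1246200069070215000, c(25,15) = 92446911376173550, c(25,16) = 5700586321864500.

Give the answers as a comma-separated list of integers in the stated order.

16778377273555183648050, 1654339178844590073615, 137637641117332879365, 9666373658466991050

row 26: T[26][12]=25·130770928736755873500+1014945527825214637300=4284218746244111474800  T[26][13]=25·13990945200239106865+130770928736755873500=480544558742733545125  T[26][14]=25·1246200069070215000+13990945200239106865=45145946926994481865  T[26][15]=25·92446911376173550+1246200069070215000=3557372853474553750  T[26][16]=25·5700586321864500+92446911376173550=234961569422786050
row 27: T[27][13]=26·480544558742733545125+4284218746244111474800=16778377273555183648050  T[27][14]=26·45145946926994481865+480544558742733545125=1654339178844590073615  T[27][15]=26·3557372853474553750+45145946926994481865=137637641117332879365  T[27][16]=26·234961569422786050+3557372853474553750=9666373658466991050
Read c(27,13) = 16778377273555183648050, c(27,14) = 1654339178844590073615, c(27,15) = 137637641117332879365, c(27,16) = 9666373658466991050.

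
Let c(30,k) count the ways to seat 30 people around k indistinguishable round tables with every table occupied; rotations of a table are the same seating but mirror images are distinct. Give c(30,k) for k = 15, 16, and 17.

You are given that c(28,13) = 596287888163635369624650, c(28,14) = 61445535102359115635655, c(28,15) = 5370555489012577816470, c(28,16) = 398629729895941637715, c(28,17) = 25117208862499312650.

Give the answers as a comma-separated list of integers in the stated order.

row 29: T[29][14]=28·61445535102359115635655+596287888163635369624650=2316762871029690607422990  T[29][15]=28·5370555489012577816470+61445535102359115635655=211821088794711294496815  T[29][16]=28·398629729895941637715+5370555489012577816470=16532187926098943672490  T[29][17]=28·25117208862499312650+398629729895941637715=1101911578045922391915
row 30: T[30][15]=29·211821088794711294496815+2316762871029690607422990=8459574446076318147830625  T[30][16]=29·16532187926098943672490+211821088794711294496815=691254538651580660999025  T[30][17]=29·1101911578045922391915+16532187926098943672490=48487623689430693038025
Read c(30,15) = 8459574446076318147830625, c(30,16) = 691254538651580660999025, c(30,17) = 48487623689430693038025.

8459574446076318147830625, 691254538651580660999025, 48487623689430693038025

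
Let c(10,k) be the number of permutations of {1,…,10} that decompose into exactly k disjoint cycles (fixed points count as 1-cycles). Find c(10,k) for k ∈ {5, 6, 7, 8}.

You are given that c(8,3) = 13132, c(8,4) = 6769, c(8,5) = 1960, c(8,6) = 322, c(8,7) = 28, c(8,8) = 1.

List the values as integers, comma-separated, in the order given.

i=9: T(9,4)=13132+8·6769=67284 | T(9,5)=6769+8·1960=22449 | T(9,6)=1960+8·322=4536 | T(9,7)=322+8·28=546 | T(9,8)=28+8·1=36
i=10: T(10,5)=67284+9·22449=269325 | T(10,6)=22449+9·4536=63273 | T(10,7)=4536+9·546=9450 | T(10,8)=546+9·36=870
Read c(10,5) = 269325, c(10,6) = 63273, c(10,7) = 9450, c(10,8) = 870.

269325, 63273, 9450, 870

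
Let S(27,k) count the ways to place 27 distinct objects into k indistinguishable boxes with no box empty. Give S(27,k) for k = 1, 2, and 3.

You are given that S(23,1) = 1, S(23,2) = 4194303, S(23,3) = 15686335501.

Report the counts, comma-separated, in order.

[24] T[24,1]:1*1+0=1 · T[24,2]:2*4194303+1=8388607 · T[24,3]:3*15686335501+4194303=47063200806
[25] T[25,1]:1*1+0=1 · T[25,2]:2*8388607+1=16777215 · T[25,3]:3*47063200806+8388607=141197991025
[26] T[26,1]:1*1+0=1 · T[26,2]:2*16777215+1=33554431 · T[26,3]:3*141197991025+16777215=423610750290
[27] T[27,1]:1*1+0=1 · T[27,2]:2*33554431+1=67108863 · T[27,3]:3*423610750290+33554431=1270865805301
Read S(27,1) = 1, S(27,2) = 67108863, S(27,3) = 1270865805301.

1, 67108863, 1270865805301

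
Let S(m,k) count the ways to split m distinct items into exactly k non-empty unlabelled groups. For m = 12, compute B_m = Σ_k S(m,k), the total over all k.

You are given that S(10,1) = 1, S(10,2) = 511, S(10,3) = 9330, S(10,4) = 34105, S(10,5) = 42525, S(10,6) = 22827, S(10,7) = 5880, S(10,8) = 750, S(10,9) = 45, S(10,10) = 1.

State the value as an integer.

i=11: T(11,1)=0+1·1=1 | T(11,2)=1+2·511=1023 | T(11,3)=511+3·9330=28501 | T(11,4)=9330+4·34105=145750 | T(11,5)=34105+5·42525=246730 | T(11,6)=42525+6·22827=179487 | T(11,7)=22827+7·5880=63987 | T(11,8)=5880+8·750=11880 | T(11,9)=750+9·45=1155 | T(11,10)=45+10·1=55 | T(11,11)=1+11·0=1
i=12: T(12,1)=0+1·1=1 | T(12,2)=1+2·1023=2047 | T(12,3)=1023+3·28501=86526 | T(12,4)=28501+4·145750=611501 | T(12,5)=145750+5·246730=1379400 | T(12,6)=246730+6·179487=1323652 | T(12,7)=179487+7·63987=627396 | T(12,8)=63987+8·11880=159027 | T(12,9)=11880+9·1155=22275 | T(12,10)=1155+10·55=1705 | T(12,11)=55+11·1=66 | T(12,12)=1+12·0=1
B_12 = ΣS(12,k) = 1+2047+86526+611501+1379400+1323652+627396+159027+22275+1705+66+1 = 4213597

4213597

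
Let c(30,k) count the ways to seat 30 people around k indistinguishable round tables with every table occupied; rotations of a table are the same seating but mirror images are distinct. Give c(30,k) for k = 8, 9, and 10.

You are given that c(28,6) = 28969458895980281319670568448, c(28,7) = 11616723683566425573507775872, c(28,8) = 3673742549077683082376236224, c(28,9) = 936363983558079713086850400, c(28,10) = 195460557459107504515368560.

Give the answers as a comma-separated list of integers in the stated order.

r29: T_29,7=28×11616723683566425573507775872+28969458895980281319670568448=354237722035840197377888292864; T_29,8=28×3673742549077683082376236224+11616723683566425573507775872=114481515057741551880042390144; T_29,9=28×936363983558079713086850400+3673742549077683082376236224=29891934088703915048808047424; T_29,10=28×195460557459107504515368560+936363983558079713086850400=6409259592413089839517170080
r30: T_30,8=29×114481515057741551880042390144+354237722035840197377888292864=3674201658710345201899117607040; T_30,9=29×29891934088703915048808047424+114481515057741551880042390144=981347603630155088295475765440; T_30,10=29×6409259592413089839517170080+29891934088703915048808047424=215760462268683520394805979744
Read c(30,8) = 3674201658710345201899117607040, c(30,9) = 981347603630155088295475765440, c(30,10) = 215760462268683520394805979744.

3674201658710345201899117607040, 981347603630155088295475765440, 215760462268683520394805979744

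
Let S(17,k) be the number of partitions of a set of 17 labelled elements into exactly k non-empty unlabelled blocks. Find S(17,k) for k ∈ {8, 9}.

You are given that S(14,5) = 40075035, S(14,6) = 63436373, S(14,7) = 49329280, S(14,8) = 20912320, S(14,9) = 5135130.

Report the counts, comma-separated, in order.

20415995028, 9528822303

[15] T[15,6]:6*63436373+40075035=420693273 · T[15,7]:7*49329280+63436373=408741333 · T[15,8]:8*20912320+49329280=216627840 · T[15,9]:9*5135130+20912320=67128490
[16] T[16,7]:7*408741333+420693273=3281882604 · T[16,8]:8*216627840+408741333=2141764053 · T[16,9]:9*67128490+216627840=820784250
[17] T[17,8]:8*2141764053+3281882604=20415995028 · T[17,9]:9*820784250+2141764053=9528822303
Read S(17,8) = 20415995028, S(17,9) = 9528822303.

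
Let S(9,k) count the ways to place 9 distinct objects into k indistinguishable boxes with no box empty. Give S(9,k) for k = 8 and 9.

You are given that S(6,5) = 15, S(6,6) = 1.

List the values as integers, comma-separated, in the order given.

@7  (7,6):1·6+15→21, (7,7):0·7+1→1
@8  (8,7):1·7+21→28, (8,8):0·8+1→1
@9  (9,8):1·8+28→36, (9,9):0·9+1→1
Read S(9,8) = 36, S(9,9) = 1.

36, 1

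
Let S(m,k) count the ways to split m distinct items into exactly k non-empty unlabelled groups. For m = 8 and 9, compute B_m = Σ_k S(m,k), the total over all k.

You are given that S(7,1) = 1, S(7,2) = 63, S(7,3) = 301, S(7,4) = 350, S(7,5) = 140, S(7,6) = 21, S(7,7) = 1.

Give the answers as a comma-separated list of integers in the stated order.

[8] T[8,1]:1*1+0=1 · T[8,2]:2*63+1=127 · T[8,3]:3*301+63=966 · T[8,4]:4*350+301=1701 · T[8,5]:5*140+350=1050 · T[8,6]:6*21+140=266 · T[8,7]:7*1+21=28 · T[8,8]:8*0+1=1
[9] T[9,1]:1*1+0=1 · T[9,2]:2*127+1=255 · T[9,3]:3*966+127=3025 · T[9,4]:4*1701+966=7770 · T[9,5]:5*1050+1701=6951 · T[9,6]:6*266+1050=2646 · T[9,7]:7*28+266=462 · T[9,8]:8*1+28=36 · T[9,9]:9*0+1=1
B_8 = ΣS(8,k) = 1+127+966+1701+1050+266+28+1 = 4140
B_9 = ΣS(9,k) = 1+255+3025+7770+6951+2646+462+36+1 = 21147

4140, 21147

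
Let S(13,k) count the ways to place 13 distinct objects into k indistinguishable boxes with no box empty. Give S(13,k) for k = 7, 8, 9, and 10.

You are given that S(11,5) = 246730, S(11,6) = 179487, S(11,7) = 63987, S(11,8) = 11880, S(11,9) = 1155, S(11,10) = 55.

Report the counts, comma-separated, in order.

5715424, 1899612, 359502, 39325

row 12: T[12][6]=6·179487+246730=1323652  T[12][7]=7·63987+179487=627396  T[12][8]=8·11880+63987=159027  T[12][9]=9·1155+11880=22275  T[12][10]=10·55+1155=1705
row 13: T[13][7]=7·627396+1323652=5715424  T[13][8]=8·159027+627396=1899612  T[13][9]=9·22275+159027=359502  T[13][10]=10·1705+22275=39325
Read S(13,7) = 5715424, S(13,8) = 1899612, S(13,9) = 359502, S(13,10) = 39325.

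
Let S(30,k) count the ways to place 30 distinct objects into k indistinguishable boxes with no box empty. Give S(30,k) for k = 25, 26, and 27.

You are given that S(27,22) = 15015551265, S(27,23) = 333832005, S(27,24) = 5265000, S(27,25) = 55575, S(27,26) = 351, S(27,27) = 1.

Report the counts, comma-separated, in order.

row 28: T[28][23]=23·333832005+15015551265=22693687380  T[28][24]=24·5265000+333832005=460192005  T[28][25]=25·55575+5265000=6654375  T[28][26]=26·351+55575=64701  T[28][27]=27·1+351=378
row 29: T[29][24]=24·460192005+22693687380=33738295500  T[29][25]=25·6654375+460192005=626551380  T[29][26]=26·64701+6654375=8336601  T[29][27]=27·378+64701=74907
row 30: T[30][25]=25·626551380+33738295500=49402080000  T[30][26]=26·8336601+626551380=843303006  T[30][27]=27·74907+8336601=10359090
Read S(30,25) = 49402080000, S(30,26) = 843303006, S(30,27) = 10359090.

49402080000, 843303006, 10359090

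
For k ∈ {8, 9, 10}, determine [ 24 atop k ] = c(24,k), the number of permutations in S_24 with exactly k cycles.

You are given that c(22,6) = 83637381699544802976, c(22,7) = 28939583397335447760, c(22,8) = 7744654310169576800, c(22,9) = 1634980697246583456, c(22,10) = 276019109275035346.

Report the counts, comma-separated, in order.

5304713715525445812976, 1204749260161737632496, 220984454979433717396

@23  (23,7):28939583397335447760·22+83637381699544802976→720308216440924653696, (23,8):7744654310169576800·22+28939583397335447760→199321978221066137360, (23,9):1634980697246583456·22+7744654310169576800→43714229649594412832, (23,10):276019109275035346·22+1634980697246583456→7707401101297361068
@24  (24,8):199321978221066137360·23+720308216440924653696→5304713715525445812976, (24,9):43714229649594412832·23+199321978221066137360→1204749260161737632496, (24,10):7707401101297361068·23+43714229649594412832→220984454979433717396
Read c(24,8) = 5304713715525445812976, c(24,9) = 1204749260161737632496, c(24,10) = 220984454979433717396.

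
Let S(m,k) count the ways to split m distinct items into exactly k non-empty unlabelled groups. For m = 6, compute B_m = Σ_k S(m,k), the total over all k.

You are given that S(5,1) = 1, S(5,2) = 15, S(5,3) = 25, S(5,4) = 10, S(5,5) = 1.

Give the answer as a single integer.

row 6: T[6][1]=1·1+0=1  T[6][2]=2·15+1=31  T[6][3]=3·25+15=90  T[6][4]=4·10+25=65  T[6][5]=5·1+10=15  T[6][6]=6·0+1=1
B_6 = ΣS(6,k) = 1+31+90+65+15+1 = 203

203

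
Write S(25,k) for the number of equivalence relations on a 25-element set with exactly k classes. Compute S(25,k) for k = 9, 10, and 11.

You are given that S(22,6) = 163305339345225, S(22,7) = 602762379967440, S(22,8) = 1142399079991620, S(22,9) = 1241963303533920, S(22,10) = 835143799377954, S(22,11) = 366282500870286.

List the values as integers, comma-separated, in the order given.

@23  (23,7):602762379967440·7+163305339345225→4382641999117305, (23,8):1142399079991620·8+602762379967440→9741955019900400, (23,9):1241963303533920·9+1142399079991620→12320068811796900, (23,10):835143799377954·10+1241963303533920→9593401297313460, (23,11):366282500870286·11+835143799377954→4864251308951100
@24  (24,8):9741955019900400·8+4382641999117305→82318282158320505, (24,9):12320068811796900·9+9741955019900400→120622574326072500, (24,10):9593401297313460·10+12320068811796900→108254081784931500, (24,11):4864251308951100·11+9593401297313460→63100165695775560
@25  (25,9):120622574326072500·9+82318282158320505→1167921451092973005, (25,10):108254081784931500·10+120622574326072500→1203163392175387500, (25,11):63100165695775560·11+108254081784931500→802355904438462660
Read S(25,9) = 1167921451092973005, S(25,10) = 1203163392175387500, S(25,11) = 802355904438462660.

1167921451092973005, 1203163392175387500, 802355904438462660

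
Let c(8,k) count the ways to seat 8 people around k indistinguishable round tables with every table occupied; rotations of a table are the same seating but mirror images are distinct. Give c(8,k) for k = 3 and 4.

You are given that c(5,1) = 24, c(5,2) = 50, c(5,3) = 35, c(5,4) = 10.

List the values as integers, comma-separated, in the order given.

13132, 6769

r6: T_6,1=5×24+0=120; T_6,2=5×50+24=274; T_6,3=5×35+50=225; T_6,4=5×10+35=85
r7: T_7,2=6×274+120=1764; T_7,3=6×225+274=1624; T_7,4=6×85+225=735
r8: T_8,3=7×1624+1764=13132; T_8,4=7×735+1624=6769
Read c(8,3) = 13132, c(8,4) = 6769.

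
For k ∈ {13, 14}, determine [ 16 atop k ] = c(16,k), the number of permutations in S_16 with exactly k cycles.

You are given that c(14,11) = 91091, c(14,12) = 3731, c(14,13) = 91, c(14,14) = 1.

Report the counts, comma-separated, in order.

row 15: T[15][12]=14·3731+91091=143325  T[15][13]=14·91+3731=5005  T[15][14]=14·1+91=105
row 16: T[16][13]=15·5005+143325=218400  T[16][14]=15·105+5005=6580
Read c(16,13) = 218400, c(16,14) = 6580.

218400, 6580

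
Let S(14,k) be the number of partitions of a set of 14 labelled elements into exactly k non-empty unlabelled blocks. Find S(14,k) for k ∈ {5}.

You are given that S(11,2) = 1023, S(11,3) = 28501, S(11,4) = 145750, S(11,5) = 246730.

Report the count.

40075035

row 12: T[12][3]=3·28501+1023=86526  T[12][4]=4·145750+28501=611501  T[12][5]=5·246730+145750=1379400
row 13: T[13][4]=4·611501+86526=2532530  T[13][5]=5·1379400+611501=7508501
row 14: T[14][5]=5·7508501+2532530=40075035
Read S(14,5) = 40075035.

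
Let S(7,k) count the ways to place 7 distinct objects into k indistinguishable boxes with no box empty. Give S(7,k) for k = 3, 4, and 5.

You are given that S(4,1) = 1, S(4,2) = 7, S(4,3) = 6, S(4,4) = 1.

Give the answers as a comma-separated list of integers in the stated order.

301, 350, 140

[5] T[5,1]:1*1+0=1 · T[5,2]:2*7+1=15 · T[5,3]:3*6+7=25 · T[5,4]:4*1+6=10 · T[5,5]:5*0+1=1
[6] T[6,2]:2*15+1=31 · T[6,3]:3*25+15=90 · T[6,4]:4*10+25=65 · T[6,5]:5*1+10=15
[7] T[7,3]:3*90+31=301 · T[7,4]:4*65+90=350 · T[7,5]:5*15+65=140
Read S(7,3) = 301, S(7,4) = 350, S(7,5) = 140.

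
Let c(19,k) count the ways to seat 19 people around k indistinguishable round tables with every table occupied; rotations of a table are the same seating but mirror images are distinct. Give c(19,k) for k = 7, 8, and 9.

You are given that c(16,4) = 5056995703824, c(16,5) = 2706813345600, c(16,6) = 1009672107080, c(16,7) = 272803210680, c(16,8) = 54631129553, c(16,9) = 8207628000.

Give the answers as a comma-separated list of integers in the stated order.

row 17: T[17][5]=16·2706813345600+5056995703824=48366009233424  T[17][6]=16·1009672107080+2706813345600=18861567058880  T[17][7]=16·272803210680+1009672107080=5374523477960  T[17][8]=16·54631129553+272803210680=1146901283528  T[17][9]=16·8207628000+54631129553=185953177553
row 18: T[18][6]=17·18861567058880+48366009233424=369012649234384  T[18][7]=17·5374523477960+18861567058880=110228466184200  T[18][8]=17·1146901283528+5374523477960=24871845297936  T[18][9]=17·185953177553+1146901283528=4308105301929
row 19: T[19][7]=18·110228466184200+369012649234384=2353125040549984  T[19][8]=18·24871845297936+110228466184200=557921681547048  T[19][9]=18·4308105301929+24871845297936=102417740732658
Read c(19,7) = 2353125040549984, c(19,8) = 557921681547048, c(19,9) = 102417740732658.

2353125040549984, 557921681547048, 102417740732658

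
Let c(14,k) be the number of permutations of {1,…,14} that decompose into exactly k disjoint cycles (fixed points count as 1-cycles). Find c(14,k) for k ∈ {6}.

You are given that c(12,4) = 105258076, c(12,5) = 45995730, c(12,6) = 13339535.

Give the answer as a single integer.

3336118786

@13  (13,5):45995730·12+105258076→657206836, (13,6):13339535·12+45995730→206070150
@14  (14,6):206070150·13+657206836→3336118786
Read c(14,6) = 3336118786.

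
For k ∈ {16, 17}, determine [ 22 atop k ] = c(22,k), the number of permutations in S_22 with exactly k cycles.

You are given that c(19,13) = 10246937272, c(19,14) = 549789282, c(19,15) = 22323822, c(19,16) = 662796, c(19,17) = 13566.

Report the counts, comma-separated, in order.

75289668850, 2792167686

r20: T_20,14=19×549789282+10246937272=20692933630; T_20,15=19×22323822+549789282=973941900; T_20,16=19×662796+22323822=34916946; T_20,17=19×13566+662796=920550
r21: T_21,15=20×973941900+20692933630=40171771630; T_21,16=20×34916946+973941900=1672280820; T_21,17=20×920550+34916946=53327946
r22: T_22,16=21×1672280820+40171771630=75289668850; T_22,17=21×53327946+1672280820=2792167686
Read c(22,16) = 75289668850, c(22,17) = 2792167686.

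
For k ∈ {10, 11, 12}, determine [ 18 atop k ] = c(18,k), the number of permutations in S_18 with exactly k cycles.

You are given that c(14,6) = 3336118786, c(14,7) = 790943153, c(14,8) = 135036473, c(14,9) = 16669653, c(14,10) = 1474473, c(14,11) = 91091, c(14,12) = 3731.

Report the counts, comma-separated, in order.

577924894833, 60202693980, 4853222764

[15] T[15,7]:14*790943153+3336118786=14409322928 · T[15,8]:14*135036473+790943153=2681453775 · T[15,9]:14*16669653+135036473=368411615 · T[15,10]:14*1474473+16669653=37312275 · T[15,11]:14*91091+1474473=2749747 · T[15,12]:14*3731+91091=143325
[16] T[16,8]:15*2681453775+14409322928=54631129553 · T[16,9]:15*368411615+2681453775=8207628000 · T[16,10]:15*37312275+368411615=928095740 · T[16,11]:15*2749747+37312275=78558480 · T[16,12]:15*143325+2749747=4899622
[17] T[17,9]:16*8207628000+54631129553=185953177553 · T[17,10]:16*928095740+8207628000=23057159840 · T[17,11]:16*78558480+928095740=2185031420 · T[17,12]:16*4899622+78558480=156952432
[18] T[18,10]:17*23057159840+185953177553=577924894833 · T[18,11]:17*2185031420+23057159840=60202693980 · T[18,12]:17*156952432+2185031420=4853222764
Read c(18,10) = 577924894833, c(18,11) = 60202693980, c(18,12) = 4853222764.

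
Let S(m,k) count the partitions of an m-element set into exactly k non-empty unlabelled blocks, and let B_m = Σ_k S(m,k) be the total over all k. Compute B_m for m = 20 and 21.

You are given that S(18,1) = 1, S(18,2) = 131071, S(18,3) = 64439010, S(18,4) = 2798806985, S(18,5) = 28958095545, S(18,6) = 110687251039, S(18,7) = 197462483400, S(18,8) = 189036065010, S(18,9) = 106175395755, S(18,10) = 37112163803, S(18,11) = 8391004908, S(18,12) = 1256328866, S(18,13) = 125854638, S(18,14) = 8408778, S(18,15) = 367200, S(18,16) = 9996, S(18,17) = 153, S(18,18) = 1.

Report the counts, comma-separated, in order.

51724158235372, 474869816156751

row 19: T[19][1]=1·1+0=1  T[19][2]=2·131071+1=262143  T[19][3]=3·64439010+131071=193448101  T[19][4]=4·2798806985+64439010=11259666950  T[19][5]=5·28958095545+2798806985=147589284710  T[19][6]=6·110687251039+28958095545=693081601779  T[19][7]=7·197462483400+110687251039=1492924634839  T[19][8]=8·189036065010+197462483400=1709751003480  T[19][9]=9·106175395755+189036065010=1144614626805  T[19][10]=10·37112163803+106175395755=477297033785  T[19][11]=11·8391004908+37112163803=129413217791  T[19][12]=12·1256328866+8391004908=23466951300  T[19][13]=13·125854638+1256328866=2892439160  T[19][14]=14·8408778+125854638=243577530  T[19][15]=15·367200+8408778=13916778  T[19][16]=16·9996+367200=527136  T[19][17]=17·153+9996=12597  T[19][18]=18·1+153=171  T[19][19]=19·0+1=1
row 20: T[20][1]=1·1+0=1  T[20][2]=2·262143+1=524287  T[20][3]=3·193448101+262143=580606446  T[20][4]=4·11259666950+193448101=45232115901  T[20][5]=5·147589284710+11259666950=749206090500  T[20][6]=6·693081601779+147589284710=4306078895384  T[20][7]=7·1492924634839+693081601779=11143554045652  T[20][8]=8·1709751003480+1492924634839=15170932662679  T[20][9]=9·1144614626805+1709751003480=12011282644725  T[20][10]=10·477297033785+1144614626805=5917584964655  T[20][11]=11·129413217791+477297033785=1900842429486  T[20][12]=12·23466951300+129413217791=411016633391  T[20][13]=13·2892439160+23466951300=61068660380  T[20][14]=14·243577530+2892439160=6302524580  T[20][15]=15·13916778+243577530=452329200  T[20][16]=16·527136+13916778=22350954  T[20][17]=17·12597+527136=741285  T[20][18]=18·171+12597=15675  T[20][19]=19·1+171=190  T[20][20]=20·0+1=1
row 21: T[21][1]=1·1+0=1  T[21][2]=2·524287+1=1048575  T[21][3]=3·580606446+524287=1742343625  T[21][4]=4·45232115901+580606446=181509070050  T[21][5]=5·749206090500+45232115901=3791262568401  T[21][6]=6·4306078895384+749206090500=26585679462804  T[21][7]=7·11143554045652+4306078895384=82310957214948  T[21][8]=8·15170932662679+11143554045652=132511015347084  T[21][9]=9·12011282644725+15170932662679=123272476465204  T[21][10]=10·5917584964655+12011282644725=71187132291275  T[21][11]=11·1900842429486+5917584964655=26826851689001  T[21][12]=12·411016633391+1900842429486=6833042030178  T[21][13]=13·61068660380+411016633391=1204909218331  T[21][14]=14·6302524580+61068660380=149304004500  T[21][15]=15·452329200+6302524580=13087462580  T[21][16]=16·22350954+452329200=809944464  T[21][17]=17·741285+22350954=34952799  T[21][18]=18·15675+741285=1023435  T[21][19]=19·190+15675=19285  T[21][20]=20·1+190=210  T[21][21]=21·0+1=1
B_20 = ΣS(20,k) = 1+524287+580606446+45232115901+749206090500+4306078895384+11143554045652+15170932662679+12011282644725+5917584964655+1900842429486+411016633391+61068660380+6302524580+452329200+22350954+741285+15675+190+1 = 51724158235372
B_21 = ΣS(21,k) = 1+1048575+1742343625+181509070050+3791262568401+26585679462804+82310957214948+132511015347084+123272476465204+71187132291275+26826851689001+6833042030178+1204909218331+149304004500+13087462580+809944464+34952799+1023435+19285+210+1 = 474869816156751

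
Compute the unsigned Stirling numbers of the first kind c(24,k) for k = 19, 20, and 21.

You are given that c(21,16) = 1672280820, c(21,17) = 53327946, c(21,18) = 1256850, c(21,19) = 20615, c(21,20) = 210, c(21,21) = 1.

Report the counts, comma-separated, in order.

7234669596, 168423871, 2932776

@22  (22,17):53327946·21+1672280820→2792167686, (22,18):1256850·21+53327946→79721796, (22,19):20615·21+1256850→1689765, (22,20):210·21+20615→25025, (22,21):1·21+210→231
@23  (23,18):79721796·22+2792167686→4546047198, (23,19):1689765·22+79721796→116896626, (23,20):25025·22+1689765→2240315, (23,21):231·22+25025→30107
@24  (24,19):116896626·23+4546047198→7234669596, (24,20):2240315·23+116896626→168423871, (24,21):30107·23+2240315→2932776
Read c(24,19) = 7234669596, c(24,20) = 168423871, c(24,21) = 2932776.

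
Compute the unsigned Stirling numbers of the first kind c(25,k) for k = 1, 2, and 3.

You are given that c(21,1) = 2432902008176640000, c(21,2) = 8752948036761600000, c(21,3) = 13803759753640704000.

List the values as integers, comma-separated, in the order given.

620448401733239439360000, 2342787216398718566400000, 3925495373278097719296000

@22  (22,1):2432902008176640000·21+0→51090942171709440000, (22,2):8752948036761600000·21+2432902008176640000→186244810780170240000, (22,3):13803759753640704000·21+8752948036761600000→298631902863216384000
@23  (23,1):51090942171709440000·22+0→1124000727777607680000, (23,2):186244810780170240000·22+51090942171709440000→4148476779335454720000, (23,3):298631902863216384000·22+186244810780170240000→6756146673770930688000
@24  (24,1):1124000727777607680000·23+0→25852016738884976640000, (24,2):4148476779335454720000·23+1124000727777607680000→96538966652493066240000, (24,3):6756146673770930688000·23+4148476779335454720000→159539850276066860544000
@25  (25,1):25852016738884976640000·24+0→620448401733239439360000, (25,2):96538966652493066240000·24+25852016738884976640000→2342787216398718566400000, (25,3):159539850276066860544000·24+96538966652493066240000→3925495373278097719296000
Read c(25,1) = 620448401733239439360000, c(25,2) = 2342787216398718566400000, c(25,3) = 3925495373278097719296000.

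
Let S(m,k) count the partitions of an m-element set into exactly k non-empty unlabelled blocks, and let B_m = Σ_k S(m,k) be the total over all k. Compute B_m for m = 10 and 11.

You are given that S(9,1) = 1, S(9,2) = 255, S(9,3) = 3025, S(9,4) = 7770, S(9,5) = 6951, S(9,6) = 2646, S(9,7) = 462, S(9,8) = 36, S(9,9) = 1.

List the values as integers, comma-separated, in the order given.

row 10: T[10][1]=1·1+0=1  T[10][2]=2·255+1=511  T[10][3]=3·3025+255=9330  T[10][4]=4·7770+3025=34105  T[10][5]=5·6951+7770=42525  T[10][6]=6·2646+6951=22827  T[10][7]=7·462+2646=5880  T[10][8]=8·36+462=750  T[10][9]=9·1+36=45  T[10][10]=10·0+1=1
row 11: T[11][1]=1·1+0=1  T[11][2]=2·511+1=1023  T[11][3]=3·9330+511=28501  T[11][4]=4·34105+9330=145750  T[11][5]=5·42525+34105=246730  T[11][6]=6·22827+42525=179487  T[11][7]=7·5880+22827=63987  T[11][8]=8·750+5880=11880  T[11][9]=9·45+750=1155  T[11][10]=10·1+45=55  T[11][11]=11·0+1=1
B_10 = ΣS(10,k) = 1+511+9330+34105+42525+22827+5880+750+45+1 = 115975
B_11 = ΣS(11,k) = 1+1023+28501+145750+246730+179487+63987+11880+1155+55+1 = 678570

115975, 678570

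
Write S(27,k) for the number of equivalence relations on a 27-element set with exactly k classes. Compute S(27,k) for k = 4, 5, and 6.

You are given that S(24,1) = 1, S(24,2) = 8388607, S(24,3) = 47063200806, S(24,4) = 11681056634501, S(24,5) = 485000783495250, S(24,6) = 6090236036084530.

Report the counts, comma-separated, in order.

r25: T_25,2=2×8388607+1=16777215; T_25,3=3×47063200806+8388607=141197991025; T_25,4=4×11681056634501+47063200806=46771289738810; T_25,5=5×485000783495250+11681056634501=2436684974110751; T_25,6=6×6090236036084530+485000783495250=37026417000002430
r26: T_26,3=3×141197991025+16777215=423610750290; T_26,4=4×46771289738810+141197991025=187226356946265; T_26,5=5×2436684974110751+46771289738810=12230196160292565; T_26,6=6×37026417000002430+2436684974110751=224595186974125331
r27: T_27,4=4×187226356946265+423610750290=749329038535350; T_27,5=5×12230196160292565+187226356946265=61338207158409090; T_27,6=6×224595186974125331+12230196160292565=1359801318005044551
Read S(27,4) = 749329038535350, S(27,5) = 61338207158409090, S(27,6) = 1359801318005044551.

749329038535350, 61338207158409090, 1359801318005044551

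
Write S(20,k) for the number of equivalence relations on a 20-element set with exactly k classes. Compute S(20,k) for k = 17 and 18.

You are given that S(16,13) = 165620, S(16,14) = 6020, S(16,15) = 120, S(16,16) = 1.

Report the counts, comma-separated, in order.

741285, 15675

r17: T_17,14=14×6020+165620=249900; T_17,15=15×120+6020=7820; T_17,16=16×1+120=136; T_17,17=17×0+1=1
r18: T_18,15=15×7820+249900=367200; T_18,16=16×136+7820=9996; T_18,17=17×1+136=153; T_18,18=18×0+1=1
r19: T_19,16=16×9996+367200=527136; T_19,17=17×153+9996=12597; T_19,18=18×1+153=171
r20: T_20,17=17×12597+527136=741285; T_20,18=18×171+12597=15675
Read S(20,17) = 741285, S(20,18) = 15675.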